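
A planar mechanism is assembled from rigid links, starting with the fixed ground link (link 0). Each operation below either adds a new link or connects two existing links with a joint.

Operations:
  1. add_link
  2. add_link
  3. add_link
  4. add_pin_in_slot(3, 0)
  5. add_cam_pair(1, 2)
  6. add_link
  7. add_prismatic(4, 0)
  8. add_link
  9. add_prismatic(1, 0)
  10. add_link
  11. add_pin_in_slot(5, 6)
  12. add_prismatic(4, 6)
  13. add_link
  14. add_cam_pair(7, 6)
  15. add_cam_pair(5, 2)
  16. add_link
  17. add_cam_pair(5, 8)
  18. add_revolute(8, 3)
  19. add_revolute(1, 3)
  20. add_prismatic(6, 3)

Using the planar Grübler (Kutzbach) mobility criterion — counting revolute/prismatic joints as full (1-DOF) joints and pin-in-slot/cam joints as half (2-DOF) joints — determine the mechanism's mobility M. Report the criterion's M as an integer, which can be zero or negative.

L=1 J1=0 J2=0
add link → L=2 J1=0 J2=0
add link → L=3 J1=0 J2=0
add link → L=4 J1=0 J2=0
PS@3,0 dof=2 J2 → L=4 J1=0 J2=1
C@1,2 dof=2 J2 → L=4 J1=0 J2=2
add link → L=5 J1=0 J2=2
P@4,0 dof=1 J1 → L=5 J1=1 J2=2
add link → L=6 J1=1 J2=2
P@1,0 dof=1 J1 → L=6 J1=2 J2=2
add link → L=7 J1=2 J2=2
PS@5,6 dof=2 J2 → L=7 J1=2 J2=3
P@4,6 dof=1 J1 → L=7 J1=3 J2=3
add link → L=8 J1=3 J2=3
C@7,6 dof=2 J2 → L=8 J1=3 J2=4
C@5,2 dof=2 J2 → L=8 J1=3 J2=5
add link → L=9 J1=3 J2=5
C@5,8 dof=2 J2 → L=9 J1=3 J2=6
R@8,3 dof=1 J1 → L=9 J1=4 J2=6
R@1,3 dof=1 J1 → L=9 J1=5 J2=6
P@6,3 dof=1 J1 → L=9 J1=6 J2=6
M=3(L−1)−2J1−J2=3·8−2·6−6=6

M = 6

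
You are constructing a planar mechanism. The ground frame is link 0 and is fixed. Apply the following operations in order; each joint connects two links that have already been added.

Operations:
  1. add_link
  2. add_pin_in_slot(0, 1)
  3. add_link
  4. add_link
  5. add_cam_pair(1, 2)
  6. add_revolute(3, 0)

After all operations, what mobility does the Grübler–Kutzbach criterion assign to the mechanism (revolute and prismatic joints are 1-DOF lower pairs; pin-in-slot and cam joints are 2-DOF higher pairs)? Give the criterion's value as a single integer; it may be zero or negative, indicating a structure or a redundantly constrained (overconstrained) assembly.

[1;0;0] (link 0 is ground)
L+ [2;0;0]
PS(0,1)∈J2 [2;0;1]
L+ [3;0;1]
L+ [4;0;1]
C(1,2)∈J2 [4;0;2]
R(3,0)∈J1 [4;1;2]
mobility = 9 − 2 − 2 = 5

M = 5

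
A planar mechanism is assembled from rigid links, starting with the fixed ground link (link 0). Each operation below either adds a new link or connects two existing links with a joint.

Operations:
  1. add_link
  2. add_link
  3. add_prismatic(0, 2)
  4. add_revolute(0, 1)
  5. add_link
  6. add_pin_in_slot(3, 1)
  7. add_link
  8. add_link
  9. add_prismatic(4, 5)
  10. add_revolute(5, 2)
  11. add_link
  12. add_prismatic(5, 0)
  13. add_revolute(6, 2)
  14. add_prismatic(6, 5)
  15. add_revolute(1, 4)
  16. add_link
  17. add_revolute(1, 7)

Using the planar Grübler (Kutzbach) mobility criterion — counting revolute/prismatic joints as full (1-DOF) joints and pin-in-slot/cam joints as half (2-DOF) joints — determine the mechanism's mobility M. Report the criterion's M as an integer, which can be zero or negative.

M = 2

ground; <1,0,0>
#1 <2,0,0>
#2 <3,0,0>
P:0↔2 J1 <3,1,0>
R:0↔1 J1 <3,2,0>
#3 <4,2,0>
PS:3↔1 J2 <4,2,1>
#4 <5,2,1>
#5 <6,2,1>
P:4↔5 J1 <6,3,1>
R:5↔2 J1 <6,4,1>
#6 <7,4,1>
P:5↔0 J1 <7,5,1>
R:6↔2 J1 <7,6,1>
P:6↔5 J1 <7,7,1>
R:1↔4 J1 <7,8,1>
#7 <8,8,1>
R:1↔7 J1 <8,9,1>
3×7 − 2×9 − 1×1 = 2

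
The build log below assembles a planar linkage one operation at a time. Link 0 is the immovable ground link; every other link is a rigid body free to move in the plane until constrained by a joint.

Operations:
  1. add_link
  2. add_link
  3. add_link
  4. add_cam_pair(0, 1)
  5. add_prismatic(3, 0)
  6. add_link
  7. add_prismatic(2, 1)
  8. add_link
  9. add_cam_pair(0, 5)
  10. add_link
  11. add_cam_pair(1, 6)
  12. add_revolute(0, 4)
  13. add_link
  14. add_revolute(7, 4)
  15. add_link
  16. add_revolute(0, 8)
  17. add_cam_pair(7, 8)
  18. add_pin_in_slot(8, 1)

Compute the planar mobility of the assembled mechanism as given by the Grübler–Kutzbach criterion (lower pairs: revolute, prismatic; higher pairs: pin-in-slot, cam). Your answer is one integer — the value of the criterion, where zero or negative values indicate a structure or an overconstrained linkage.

M = 9

L=1 J1=0 J2=0
add link → L=2 J1=0 J2=0
add link → L=3 J1=0 J2=0
add link → L=4 J1=0 J2=0
C@0,1 dof=2 J2 → L=4 J1=0 J2=1
P@3,0 dof=1 J1 → L=4 J1=1 J2=1
add link → L=5 J1=1 J2=1
P@2,1 dof=1 J1 → L=5 J1=2 J2=1
add link → L=6 J1=2 J2=1
C@0,5 dof=2 J2 → L=6 J1=2 J2=2
add link → L=7 J1=2 J2=2
C@1,6 dof=2 J2 → L=7 J1=2 J2=3
R@0,4 dof=1 J1 → L=7 J1=3 J2=3
add link → L=8 J1=3 J2=3
R@7,4 dof=1 J1 → L=8 J1=4 J2=3
add link → L=9 J1=4 J2=3
R@0,8 dof=1 J1 → L=9 J1=5 J2=3
C@7,8 dof=2 J2 → L=9 J1=5 J2=4
PS@8,1 dof=2 J2 → L=9 J1=5 J2=5
M=3(L−1)−2J1−J2=3·8−2·5−5=9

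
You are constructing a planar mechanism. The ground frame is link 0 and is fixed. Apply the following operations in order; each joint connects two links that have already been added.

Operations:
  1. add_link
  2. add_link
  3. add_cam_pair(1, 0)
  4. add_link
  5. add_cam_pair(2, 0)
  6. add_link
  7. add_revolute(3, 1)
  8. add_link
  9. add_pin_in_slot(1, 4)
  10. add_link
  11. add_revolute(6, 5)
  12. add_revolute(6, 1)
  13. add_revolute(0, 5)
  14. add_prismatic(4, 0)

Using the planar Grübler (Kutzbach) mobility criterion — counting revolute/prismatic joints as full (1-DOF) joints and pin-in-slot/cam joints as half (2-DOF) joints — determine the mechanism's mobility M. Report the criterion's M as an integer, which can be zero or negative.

M = 5

[1;0;0] (link 0 is ground)
L+ [2;0;0]
L+ [3;0;0]
C(1,0)∈J2 [3;0;1]
L+ [4;0;1]
C(2,0)∈J2 [4;0;2]
L+ [5;0;2]
R(3,1)∈J1 [5;1;2]
L+ [6;1;2]
PS(1,4)∈J2 [6;1;3]
L+ [7;1;3]
R(6,5)∈J1 [7;2;3]
R(6,1)∈J1 [7;3;3]
R(0,5)∈J1 [7;4;3]
P(4,0)∈J1 [7;5;3]
mobility = 18 − 10 − 3 = 5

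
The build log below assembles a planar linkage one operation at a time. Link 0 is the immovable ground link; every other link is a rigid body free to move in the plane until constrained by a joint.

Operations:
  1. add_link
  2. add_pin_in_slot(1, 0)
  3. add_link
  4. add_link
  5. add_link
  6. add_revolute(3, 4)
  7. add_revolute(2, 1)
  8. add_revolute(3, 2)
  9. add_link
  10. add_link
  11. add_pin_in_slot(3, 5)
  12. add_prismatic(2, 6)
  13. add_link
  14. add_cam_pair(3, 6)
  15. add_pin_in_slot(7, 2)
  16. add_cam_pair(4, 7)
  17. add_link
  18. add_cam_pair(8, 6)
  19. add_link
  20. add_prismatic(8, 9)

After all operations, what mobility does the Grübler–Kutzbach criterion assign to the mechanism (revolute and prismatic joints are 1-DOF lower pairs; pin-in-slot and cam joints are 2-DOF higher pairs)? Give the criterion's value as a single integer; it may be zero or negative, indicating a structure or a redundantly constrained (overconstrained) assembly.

L=1 J1=0 J2=0
add link → L=2 J1=0 J2=0
PS@1,0 dof=2 J2 → L=2 J1=0 J2=1
add link → L=3 J1=0 J2=1
add link → L=4 J1=0 J2=1
add link → L=5 J1=0 J2=1
R@3,4 dof=1 J1 → L=5 J1=1 J2=1
R@2,1 dof=1 J1 → L=5 J1=2 J2=1
R@3,2 dof=1 J1 → L=5 J1=3 J2=1
add link → L=6 J1=3 J2=1
add link → L=7 J1=3 J2=1
PS@3,5 dof=2 J2 → L=7 J1=3 J2=2
P@2,6 dof=1 J1 → L=7 J1=4 J2=2
add link → L=8 J1=4 J2=2
C@3,6 dof=2 J2 → L=8 J1=4 J2=3
PS@7,2 dof=2 J2 → L=8 J1=4 J2=4
C@4,7 dof=2 J2 → L=8 J1=4 J2=5
add link → L=9 J1=4 J2=5
C@8,6 dof=2 J2 → L=9 J1=4 J2=6
add link → L=10 J1=4 J2=6
P@8,9 dof=1 J1 → L=10 J1=5 J2=6
M=3(L−1)−2J1−J2=3·9−2·5−6=11

M = 11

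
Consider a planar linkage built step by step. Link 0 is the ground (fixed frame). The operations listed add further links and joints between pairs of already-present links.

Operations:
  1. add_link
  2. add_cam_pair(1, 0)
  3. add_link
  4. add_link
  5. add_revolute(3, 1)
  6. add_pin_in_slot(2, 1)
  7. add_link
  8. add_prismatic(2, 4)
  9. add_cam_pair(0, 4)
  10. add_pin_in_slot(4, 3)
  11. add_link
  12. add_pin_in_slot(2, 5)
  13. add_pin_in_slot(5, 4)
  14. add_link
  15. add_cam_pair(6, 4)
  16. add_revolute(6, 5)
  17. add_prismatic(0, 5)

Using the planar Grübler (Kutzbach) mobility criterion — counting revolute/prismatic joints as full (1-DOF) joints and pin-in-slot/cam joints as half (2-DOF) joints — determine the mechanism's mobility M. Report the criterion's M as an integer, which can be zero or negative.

link 0 = ground. State L|J1|J2 = 1|0|0
+link1  2|0|0
C(1,0) f=2→J2  2|0|1
+link2  3|0|1
+link3  4|0|1
R(3,1) f=1→J1  4|1|1
PS(2,1) f=2→J2  4|1|2
+link4  5|1|2
P(2,4) f=1→J1  5|2|2
C(0,4) f=2→J2  5|2|3
PS(4,3) f=2→J2  5|2|4
+link5  6|2|4
PS(2,5) f=2→J2  6|2|5
PS(5,4) f=2→J2  6|2|6
+link6  7|2|6
C(6,4) f=2→J2  7|2|7
R(6,5) f=1→J1  7|3|7
P(0,5) f=1→J1  7|4|7
M = 3(7−1)−2·4−7 = 18−8−7 = 3

M = 3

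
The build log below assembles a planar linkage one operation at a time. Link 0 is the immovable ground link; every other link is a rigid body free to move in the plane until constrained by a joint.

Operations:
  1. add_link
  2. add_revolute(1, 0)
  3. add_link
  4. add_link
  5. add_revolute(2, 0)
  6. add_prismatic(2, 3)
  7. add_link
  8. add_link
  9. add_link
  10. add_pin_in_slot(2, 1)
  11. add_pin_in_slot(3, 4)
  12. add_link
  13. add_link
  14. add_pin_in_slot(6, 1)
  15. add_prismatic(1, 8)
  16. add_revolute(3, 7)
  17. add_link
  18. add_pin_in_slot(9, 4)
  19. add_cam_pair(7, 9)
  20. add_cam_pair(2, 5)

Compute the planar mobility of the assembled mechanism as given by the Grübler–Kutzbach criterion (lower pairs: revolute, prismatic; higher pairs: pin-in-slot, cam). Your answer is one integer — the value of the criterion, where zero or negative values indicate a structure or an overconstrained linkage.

M = 11

(L,J1,J2)=(1,0,0); link0 fixed
link1: (2,0,0)
R 1-0 [J1]: (2,1,0)
link2: (3,1,0)
link3: (4,1,0)
R 2-0 [J1]: (4,2,0)
P 2-3 [J1]: (4,3,0)
link4: (5,3,0)
link5: (6,3,0)
link6: (7,3,0)
PS 2-1 [J2]: (7,3,1)
PS 3-4 [J2]: (7,3,2)
link7: (8,3,2)
link8: (9,3,2)
PS 6-1 [J2]: (9,3,3)
P 1-8 [J1]: (9,4,3)
R 3-7 [J1]: (9,5,3)
link9: (10,5,3)
PS 9-4 [J2]: (10,5,4)
C 7-9 [J2]: (10,5,5)
C 2-5 [J2]: (10,5,6)
Grübler: 3·9 − 2·5 − 6 = 11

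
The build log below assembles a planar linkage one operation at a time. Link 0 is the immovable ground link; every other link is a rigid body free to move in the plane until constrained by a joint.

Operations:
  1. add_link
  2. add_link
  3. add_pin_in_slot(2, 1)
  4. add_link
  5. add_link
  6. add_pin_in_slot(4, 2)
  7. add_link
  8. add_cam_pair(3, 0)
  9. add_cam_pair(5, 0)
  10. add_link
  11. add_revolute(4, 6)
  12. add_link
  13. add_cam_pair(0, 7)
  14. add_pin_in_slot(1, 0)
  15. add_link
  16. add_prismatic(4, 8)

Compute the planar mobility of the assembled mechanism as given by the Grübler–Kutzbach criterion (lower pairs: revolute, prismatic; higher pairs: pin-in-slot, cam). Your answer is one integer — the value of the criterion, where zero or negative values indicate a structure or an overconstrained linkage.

M = 14

(L,J1,J2)=(1,0,0); link0 fixed
link1: (2,0,0)
link2: (3,0,0)
PS 2-1 [J2]: (3,0,1)
link3: (4,0,1)
link4: (5,0,1)
PS 4-2 [J2]: (5,0,2)
link5: (6,0,2)
C 3-0 [J2]: (6,0,3)
C 5-0 [J2]: (6,0,4)
link6: (7,0,4)
R 4-6 [J1]: (7,1,4)
link7: (8,1,4)
C 0-7 [J2]: (8,1,5)
PS 1-0 [J2]: (8,1,6)
link8: (9,1,6)
P 4-8 [J1]: (9,2,6)
Grübler: 3·8 − 2·2 − 6 = 14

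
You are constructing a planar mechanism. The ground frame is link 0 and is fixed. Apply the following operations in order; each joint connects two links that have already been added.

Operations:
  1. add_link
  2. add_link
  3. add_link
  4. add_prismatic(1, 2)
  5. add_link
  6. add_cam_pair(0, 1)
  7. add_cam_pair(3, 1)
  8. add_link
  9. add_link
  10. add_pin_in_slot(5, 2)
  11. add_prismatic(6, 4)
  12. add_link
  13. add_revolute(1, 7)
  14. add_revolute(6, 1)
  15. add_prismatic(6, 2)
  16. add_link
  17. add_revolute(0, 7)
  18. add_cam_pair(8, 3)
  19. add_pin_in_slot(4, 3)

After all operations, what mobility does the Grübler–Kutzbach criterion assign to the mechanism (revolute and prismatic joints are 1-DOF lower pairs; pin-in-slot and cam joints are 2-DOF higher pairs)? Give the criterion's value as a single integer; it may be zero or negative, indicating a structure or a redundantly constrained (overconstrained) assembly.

M = 7

link 0 = ground. State L|J1|J2 = 1|0|0
+link1  2|0|0
+link2  3|0|0
+link3  4|0|0
P(1,2) f=1→J1  4|1|0
+link4  5|1|0
C(0,1) f=2→J2  5|1|1
C(3,1) f=2→J2  5|1|2
+link5  6|1|2
+link6  7|1|2
PS(5,2) f=2→J2  7|1|3
P(6,4) f=1→J1  7|2|3
+link7  8|2|3
R(1,7) f=1→J1  8|3|3
R(6,1) f=1→J1  8|4|3
P(6,2) f=1→J1  8|5|3
+link8  9|5|3
R(0,7) f=1→J1  9|6|3
C(8,3) f=2→J2  9|6|4
PS(4,3) f=2→J2  9|6|5
M = 3(9−1)−2·6−5 = 24−12−5 = 7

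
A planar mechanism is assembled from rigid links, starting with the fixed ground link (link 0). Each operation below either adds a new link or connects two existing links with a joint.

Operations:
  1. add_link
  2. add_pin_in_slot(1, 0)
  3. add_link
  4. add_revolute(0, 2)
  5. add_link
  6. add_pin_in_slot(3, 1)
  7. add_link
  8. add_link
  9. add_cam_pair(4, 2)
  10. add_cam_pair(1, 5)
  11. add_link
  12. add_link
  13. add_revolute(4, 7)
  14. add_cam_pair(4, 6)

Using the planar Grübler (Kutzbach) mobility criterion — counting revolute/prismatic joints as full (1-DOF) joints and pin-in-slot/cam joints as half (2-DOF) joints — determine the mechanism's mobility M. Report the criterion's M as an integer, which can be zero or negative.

M = 12

link 0 = ground. State L|J1|J2 = 1|0|0
+link1  2|0|0
PS(1,0) f=2→J2  2|0|1
+link2  3|0|1
R(0,2) f=1→J1  3|1|1
+link3  4|1|1
PS(3,1) f=2→J2  4|1|2
+link4  5|1|2
+link5  6|1|2
C(4,2) f=2→J2  6|1|3
C(1,5) f=2→J2  6|1|4
+link6  7|1|4
+link7  8|1|4
R(4,7) f=1→J1  8|2|4
C(4,6) f=2→J2  8|2|5
M = 3(8−1)−2·2−5 = 21−4−5 = 12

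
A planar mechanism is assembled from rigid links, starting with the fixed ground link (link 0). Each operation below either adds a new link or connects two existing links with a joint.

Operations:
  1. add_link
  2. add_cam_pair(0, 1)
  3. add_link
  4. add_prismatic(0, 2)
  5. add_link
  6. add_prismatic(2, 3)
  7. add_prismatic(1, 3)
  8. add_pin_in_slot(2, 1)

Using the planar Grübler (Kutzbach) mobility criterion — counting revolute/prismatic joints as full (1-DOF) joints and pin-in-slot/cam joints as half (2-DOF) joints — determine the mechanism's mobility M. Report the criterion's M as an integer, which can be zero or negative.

M = 1

link 0 = ground. State L|J1|J2 = 1|0|0
+link1  2|0|0
C(0,1) f=2→J2  2|0|1
+link2  3|0|1
P(0,2) f=1→J1  3|1|1
+link3  4|1|1
P(2,3) f=1→J1  4|2|1
P(1,3) f=1→J1  4|3|1
PS(2,1) f=2→J2  4|3|2
M = 3(4−1)−2·3−2 = 9−6−2 = 1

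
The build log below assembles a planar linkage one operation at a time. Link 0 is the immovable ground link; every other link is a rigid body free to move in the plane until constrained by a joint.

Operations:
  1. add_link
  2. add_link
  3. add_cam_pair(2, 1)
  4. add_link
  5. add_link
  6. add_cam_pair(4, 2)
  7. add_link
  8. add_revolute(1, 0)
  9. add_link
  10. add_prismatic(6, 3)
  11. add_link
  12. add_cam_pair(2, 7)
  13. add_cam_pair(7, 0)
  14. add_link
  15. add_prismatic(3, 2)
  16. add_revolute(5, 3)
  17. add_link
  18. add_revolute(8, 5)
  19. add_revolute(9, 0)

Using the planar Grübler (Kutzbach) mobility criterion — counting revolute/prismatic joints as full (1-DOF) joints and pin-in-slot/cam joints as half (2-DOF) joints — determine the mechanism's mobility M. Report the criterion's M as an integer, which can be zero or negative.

M = 11

L=1 J1=0 J2=0
add link → L=2 J1=0 J2=0
add link → L=3 J1=0 J2=0
C@2,1 dof=2 J2 → L=3 J1=0 J2=1
add link → L=4 J1=0 J2=1
add link → L=5 J1=0 J2=1
C@4,2 dof=2 J2 → L=5 J1=0 J2=2
add link → L=6 J1=0 J2=2
R@1,0 dof=1 J1 → L=6 J1=1 J2=2
add link → L=7 J1=1 J2=2
P@6,3 dof=1 J1 → L=7 J1=2 J2=2
add link → L=8 J1=2 J2=2
C@2,7 dof=2 J2 → L=8 J1=2 J2=3
C@7,0 dof=2 J2 → L=8 J1=2 J2=4
add link → L=9 J1=2 J2=4
P@3,2 dof=1 J1 → L=9 J1=3 J2=4
R@5,3 dof=1 J1 → L=9 J1=4 J2=4
add link → L=10 J1=4 J2=4
R@8,5 dof=1 J1 → L=10 J1=5 J2=4
R@9,0 dof=1 J1 → L=10 J1=6 J2=4
M=3(L−1)−2J1−J2=3·9−2·6−4=11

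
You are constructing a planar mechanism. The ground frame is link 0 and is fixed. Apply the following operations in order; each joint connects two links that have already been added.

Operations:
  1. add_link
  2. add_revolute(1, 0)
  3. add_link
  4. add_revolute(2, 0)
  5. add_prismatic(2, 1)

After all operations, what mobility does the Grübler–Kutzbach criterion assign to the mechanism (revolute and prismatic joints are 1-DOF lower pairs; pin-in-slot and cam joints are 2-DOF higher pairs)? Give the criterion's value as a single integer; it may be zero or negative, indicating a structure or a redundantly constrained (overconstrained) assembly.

M = 0

[1;0;0] (link 0 is ground)
L+ [2;0;0]
R(1,0)∈J1 [2;1;0]
L+ [3;1;0]
R(2,0)∈J1 [3;2;0]
P(2,1)∈J1 [3;3;0]
mobility = 6 − 6 − 0 = 0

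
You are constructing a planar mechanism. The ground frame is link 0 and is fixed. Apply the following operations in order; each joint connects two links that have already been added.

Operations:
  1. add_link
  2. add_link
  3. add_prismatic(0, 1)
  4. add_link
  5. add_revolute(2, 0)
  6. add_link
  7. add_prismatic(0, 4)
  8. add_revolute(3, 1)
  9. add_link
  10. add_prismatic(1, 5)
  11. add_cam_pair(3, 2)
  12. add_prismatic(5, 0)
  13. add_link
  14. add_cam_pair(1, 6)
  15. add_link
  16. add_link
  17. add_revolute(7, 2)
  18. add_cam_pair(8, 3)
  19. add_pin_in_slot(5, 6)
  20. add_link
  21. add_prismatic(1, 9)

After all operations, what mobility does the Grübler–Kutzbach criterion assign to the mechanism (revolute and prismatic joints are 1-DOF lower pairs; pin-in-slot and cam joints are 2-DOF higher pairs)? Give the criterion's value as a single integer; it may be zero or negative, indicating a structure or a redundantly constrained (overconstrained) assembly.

M = 7

ground; <1,0,0>
#1 <2,0,0>
#2 <3,0,0>
P:0↔1 J1 <3,1,0>
#3 <4,1,0>
R:2↔0 J1 <4,2,0>
#4 <5,2,0>
P:0↔4 J1 <5,3,0>
R:3↔1 J1 <5,4,0>
#5 <6,4,0>
P:1↔5 J1 <6,5,0>
C:3↔2 J2 <6,5,1>
P:5↔0 J1 <6,6,1>
#6 <7,6,1>
C:1↔6 J2 <7,6,2>
#7 <8,6,2>
#8 <9,6,2>
R:7↔2 J1 <9,7,2>
C:8↔3 J2 <9,7,3>
PS:5↔6 J2 <9,7,4>
#9 <10,7,4>
P:1↔9 J1 <10,8,4>
3×9 − 2×8 − 1×4 = 7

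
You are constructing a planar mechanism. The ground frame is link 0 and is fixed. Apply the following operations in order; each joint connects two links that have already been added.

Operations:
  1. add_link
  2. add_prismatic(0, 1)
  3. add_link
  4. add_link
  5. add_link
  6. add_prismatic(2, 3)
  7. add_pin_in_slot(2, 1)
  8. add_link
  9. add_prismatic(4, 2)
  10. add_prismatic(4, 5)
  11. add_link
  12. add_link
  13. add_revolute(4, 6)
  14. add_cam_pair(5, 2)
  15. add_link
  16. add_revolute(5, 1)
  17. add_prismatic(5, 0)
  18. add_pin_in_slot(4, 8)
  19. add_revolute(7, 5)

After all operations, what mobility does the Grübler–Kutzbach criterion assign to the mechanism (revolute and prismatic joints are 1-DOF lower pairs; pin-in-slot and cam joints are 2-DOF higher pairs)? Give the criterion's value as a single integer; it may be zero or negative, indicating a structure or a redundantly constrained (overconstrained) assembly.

M = 5

L=1 J1=0 J2=0
add link → L=2 J1=0 J2=0
P@0,1 dof=1 J1 → L=2 J1=1 J2=0
add link → L=3 J1=1 J2=0
add link → L=4 J1=1 J2=0
add link → L=5 J1=1 J2=0
P@2,3 dof=1 J1 → L=5 J1=2 J2=0
PS@2,1 dof=2 J2 → L=5 J1=2 J2=1
add link → L=6 J1=2 J2=1
P@4,2 dof=1 J1 → L=6 J1=3 J2=1
P@4,5 dof=1 J1 → L=6 J1=4 J2=1
add link → L=7 J1=4 J2=1
add link → L=8 J1=4 J2=1
R@4,6 dof=1 J1 → L=8 J1=5 J2=1
C@5,2 dof=2 J2 → L=8 J1=5 J2=2
add link → L=9 J1=5 J2=2
R@5,1 dof=1 J1 → L=9 J1=6 J2=2
P@5,0 dof=1 J1 → L=9 J1=7 J2=2
PS@4,8 dof=2 J2 → L=9 J1=7 J2=3
R@7,5 dof=1 J1 → L=9 J1=8 J2=3
M=3(L−1)−2J1−J2=3·8−2·8−3=5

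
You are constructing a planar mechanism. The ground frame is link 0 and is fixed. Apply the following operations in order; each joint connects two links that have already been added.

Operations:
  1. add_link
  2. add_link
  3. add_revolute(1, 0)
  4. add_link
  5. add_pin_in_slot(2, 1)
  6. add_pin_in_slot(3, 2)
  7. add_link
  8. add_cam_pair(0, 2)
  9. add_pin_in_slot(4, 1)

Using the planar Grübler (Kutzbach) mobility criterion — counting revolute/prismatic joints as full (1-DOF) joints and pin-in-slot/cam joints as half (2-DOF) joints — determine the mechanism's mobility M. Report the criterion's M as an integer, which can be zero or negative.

(L,J1,J2)=(1,0,0); link0 fixed
link1: (2,0,0)
link2: (3,0,0)
R 1-0 [J1]: (3,1,0)
link3: (4,1,0)
PS 2-1 [J2]: (4,1,1)
PS 3-2 [J2]: (4,1,2)
link4: (5,1,2)
C 0-2 [J2]: (5,1,3)
PS 4-1 [J2]: (5,1,4)
Grübler: 3·4 − 2·1 − 4 = 6

M = 6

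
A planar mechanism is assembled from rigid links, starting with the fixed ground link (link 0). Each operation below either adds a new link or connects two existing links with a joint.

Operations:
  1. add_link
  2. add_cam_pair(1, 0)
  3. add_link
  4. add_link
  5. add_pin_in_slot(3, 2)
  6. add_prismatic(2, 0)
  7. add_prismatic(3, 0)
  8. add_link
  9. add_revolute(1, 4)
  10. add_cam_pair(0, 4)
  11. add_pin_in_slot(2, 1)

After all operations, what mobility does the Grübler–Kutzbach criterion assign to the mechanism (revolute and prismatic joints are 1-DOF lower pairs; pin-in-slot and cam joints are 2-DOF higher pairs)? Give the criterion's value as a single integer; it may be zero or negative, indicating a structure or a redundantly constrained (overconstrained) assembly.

M = 2

[1;0;0] (link 0 is ground)
L+ [2;0;0]
C(1,0)∈J2 [2;0;1]
L+ [3;0;1]
L+ [4;0;1]
PS(3,2)∈J2 [4;0;2]
P(2,0)∈J1 [4;1;2]
P(3,0)∈J1 [4;2;2]
L+ [5;2;2]
R(1,4)∈J1 [5;3;2]
C(0,4)∈J2 [5;3;3]
PS(2,1)∈J2 [5;3;4]
mobility = 12 − 6 − 4 = 2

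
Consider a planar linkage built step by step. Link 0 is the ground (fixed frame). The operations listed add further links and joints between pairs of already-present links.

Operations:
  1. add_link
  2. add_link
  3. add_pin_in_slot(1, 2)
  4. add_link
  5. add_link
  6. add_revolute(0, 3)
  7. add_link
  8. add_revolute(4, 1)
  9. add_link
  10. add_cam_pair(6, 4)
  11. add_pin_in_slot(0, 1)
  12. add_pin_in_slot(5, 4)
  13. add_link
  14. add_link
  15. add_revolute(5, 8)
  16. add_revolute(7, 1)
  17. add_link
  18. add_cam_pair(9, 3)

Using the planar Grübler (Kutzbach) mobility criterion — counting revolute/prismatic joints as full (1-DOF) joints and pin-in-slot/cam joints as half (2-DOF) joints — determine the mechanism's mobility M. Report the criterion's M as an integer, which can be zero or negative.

(L,J1,J2)=(1,0,0); link0 fixed
link1: (2,0,0)
link2: (3,0,0)
PS 1-2 [J2]: (3,0,1)
link3: (4,0,1)
link4: (5,0,1)
R 0-3 [J1]: (5,1,1)
link5: (6,1,1)
R 4-1 [J1]: (6,2,1)
link6: (7,2,1)
C 6-4 [J2]: (7,2,2)
PS 0-1 [J2]: (7,2,3)
PS 5-4 [J2]: (7,2,4)
link7: (8,2,4)
link8: (9,2,4)
R 5-8 [J1]: (9,3,4)
R 7-1 [J1]: (9,4,4)
link9: (10,4,4)
C 9-3 [J2]: (10,4,5)
Grübler: 3·9 − 2·4 − 5 = 14

M = 14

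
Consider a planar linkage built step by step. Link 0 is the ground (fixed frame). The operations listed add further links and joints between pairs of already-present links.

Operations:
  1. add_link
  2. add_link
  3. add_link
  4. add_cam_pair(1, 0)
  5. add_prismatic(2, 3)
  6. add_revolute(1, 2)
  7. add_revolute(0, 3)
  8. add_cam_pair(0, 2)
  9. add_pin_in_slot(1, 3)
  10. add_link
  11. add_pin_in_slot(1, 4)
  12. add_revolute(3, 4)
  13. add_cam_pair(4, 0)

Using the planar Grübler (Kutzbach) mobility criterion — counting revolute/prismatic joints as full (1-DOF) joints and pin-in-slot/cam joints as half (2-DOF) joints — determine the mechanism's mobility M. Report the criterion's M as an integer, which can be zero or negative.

L=1 J1=0 J2=0
add link → L=2 J1=0 J2=0
add link → L=3 J1=0 J2=0
add link → L=4 J1=0 J2=0
C@1,0 dof=2 J2 → L=4 J1=0 J2=1
P@2,3 dof=1 J1 → L=4 J1=1 J2=1
R@1,2 dof=1 J1 → L=4 J1=2 J2=1
R@0,3 dof=1 J1 → L=4 J1=3 J2=1
C@0,2 dof=2 J2 → L=4 J1=3 J2=2
PS@1,3 dof=2 J2 → L=4 J1=3 J2=3
add link → L=5 J1=3 J2=3
PS@1,4 dof=2 J2 → L=5 J1=3 J2=4
R@3,4 dof=1 J1 → L=5 J1=4 J2=4
C@4,0 dof=2 J2 → L=5 J1=4 J2=5
M=3(L−1)−2J1−J2=3·4−2·4−5=-1

M = -1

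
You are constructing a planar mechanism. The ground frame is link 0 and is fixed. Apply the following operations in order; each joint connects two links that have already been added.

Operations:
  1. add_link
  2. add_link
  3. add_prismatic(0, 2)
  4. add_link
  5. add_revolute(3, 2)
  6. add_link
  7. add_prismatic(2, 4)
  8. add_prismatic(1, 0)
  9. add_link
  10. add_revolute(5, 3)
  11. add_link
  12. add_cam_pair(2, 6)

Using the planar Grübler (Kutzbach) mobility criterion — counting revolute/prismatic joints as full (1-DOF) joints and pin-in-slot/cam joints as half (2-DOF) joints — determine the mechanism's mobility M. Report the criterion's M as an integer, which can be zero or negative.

M = 7

link 0 = ground. State L|J1|J2 = 1|0|0
+link1  2|0|0
+link2  3|0|0
P(0,2) f=1→J1  3|1|0
+link3  4|1|0
R(3,2) f=1→J1  4|2|0
+link4  5|2|0
P(2,4) f=1→J1  5|3|0
P(1,0) f=1→J1  5|4|0
+link5  6|4|0
R(5,3) f=1→J1  6|5|0
+link6  7|5|0
C(2,6) f=2→J2  7|5|1
M = 3(7−1)−2·5−1 = 18−10−1 = 7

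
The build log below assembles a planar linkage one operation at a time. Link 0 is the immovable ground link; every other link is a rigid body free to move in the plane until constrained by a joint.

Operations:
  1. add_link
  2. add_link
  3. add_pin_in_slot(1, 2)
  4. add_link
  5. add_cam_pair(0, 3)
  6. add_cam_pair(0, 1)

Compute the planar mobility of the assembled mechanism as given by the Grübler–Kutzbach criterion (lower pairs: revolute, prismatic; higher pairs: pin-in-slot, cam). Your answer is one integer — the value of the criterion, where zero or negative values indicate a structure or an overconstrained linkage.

M = 6

(L,J1,J2)=(1,0,0); link0 fixed
link1: (2,0,0)
link2: (3,0,0)
PS 1-2 [J2]: (3,0,1)
link3: (4,0,1)
C 0-3 [J2]: (4,0,2)
C 0-1 [J2]: (4,0,3)
Grübler: 3·3 − 2·0 − 3 = 6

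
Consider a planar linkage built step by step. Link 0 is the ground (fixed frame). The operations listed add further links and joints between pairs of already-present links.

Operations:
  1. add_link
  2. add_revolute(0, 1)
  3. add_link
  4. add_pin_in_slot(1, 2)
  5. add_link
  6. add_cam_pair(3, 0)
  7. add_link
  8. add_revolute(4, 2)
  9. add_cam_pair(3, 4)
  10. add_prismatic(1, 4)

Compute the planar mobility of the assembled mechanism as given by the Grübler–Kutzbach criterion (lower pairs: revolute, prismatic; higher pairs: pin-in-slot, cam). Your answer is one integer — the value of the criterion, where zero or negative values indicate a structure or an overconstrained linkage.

ground; <1,0,0>
#1 <2,0,0>
R:0↔1 J1 <2,1,0>
#2 <3,1,0>
PS:1↔2 J2 <3,1,1>
#3 <4,1,1>
C:3↔0 J2 <4,1,2>
#4 <5,1,2>
R:4↔2 J1 <5,2,2>
C:3↔4 J2 <5,2,3>
P:1↔4 J1 <5,3,3>
3×4 − 2×3 − 1×3 = 3

M = 3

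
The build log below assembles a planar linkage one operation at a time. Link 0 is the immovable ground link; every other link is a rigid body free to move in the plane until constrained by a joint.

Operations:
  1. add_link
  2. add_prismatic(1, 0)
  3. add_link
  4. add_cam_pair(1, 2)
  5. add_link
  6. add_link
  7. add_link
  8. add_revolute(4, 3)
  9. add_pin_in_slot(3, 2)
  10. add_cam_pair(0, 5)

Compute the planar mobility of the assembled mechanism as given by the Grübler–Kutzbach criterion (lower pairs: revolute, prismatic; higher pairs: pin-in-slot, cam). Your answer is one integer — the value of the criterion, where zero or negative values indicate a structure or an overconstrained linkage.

L=1 J1=0 J2=0
add link → L=2 J1=0 J2=0
P@1,0 dof=1 J1 → L=2 J1=1 J2=0
add link → L=3 J1=1 J2=0
C@1,2 dof=2 J2 → L=3 J1=1 J2=1
add link → L=4 J1=1 J2=1
add link → L=5 J1=1 J2=1
add link → L=6 J1=1 J2=1
R@4,3 dof=1 J1 → L=6 J1=2 J2=1
PS@3,2 dof=2 J2 → L=6 J1=2 J2=2
C@0,5 dof=2 J2 → L=6 J1=2 J2=3
M=3(L−1)−2J1−J2=3·5−2·2−3=8

M = 8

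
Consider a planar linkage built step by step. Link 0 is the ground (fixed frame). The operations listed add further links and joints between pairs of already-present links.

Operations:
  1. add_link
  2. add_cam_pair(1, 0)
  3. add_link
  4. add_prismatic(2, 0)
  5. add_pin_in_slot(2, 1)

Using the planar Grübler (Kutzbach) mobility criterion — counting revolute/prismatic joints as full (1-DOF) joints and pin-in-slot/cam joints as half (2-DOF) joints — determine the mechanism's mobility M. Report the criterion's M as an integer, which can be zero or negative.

[1;0;0] (link 0 is ground)
L+ [2;0;0]
C(1,0)∈J2 [2;0;1]
L+ [3;0;1]
P(2,0)∈J1 [3;1;1]
PS(2,1)∈J2 [3;1;2]
mobility = 6 − 2 − 2 = 2

M = 2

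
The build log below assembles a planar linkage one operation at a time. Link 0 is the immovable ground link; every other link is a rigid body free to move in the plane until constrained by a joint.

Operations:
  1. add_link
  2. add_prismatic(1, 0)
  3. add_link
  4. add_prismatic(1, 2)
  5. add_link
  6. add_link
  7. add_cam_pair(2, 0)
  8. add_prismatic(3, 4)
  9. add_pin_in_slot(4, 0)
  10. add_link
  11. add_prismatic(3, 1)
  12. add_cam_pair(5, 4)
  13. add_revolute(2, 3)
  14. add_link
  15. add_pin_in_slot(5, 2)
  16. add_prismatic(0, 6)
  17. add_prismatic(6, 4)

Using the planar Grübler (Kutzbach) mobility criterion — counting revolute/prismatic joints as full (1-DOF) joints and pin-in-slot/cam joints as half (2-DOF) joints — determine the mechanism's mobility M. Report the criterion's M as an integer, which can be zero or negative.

M = 0

(L,J1,J2)=(1,0,0); link0 fixed
link1: (2,0,0)
P 1-0 [J1]: (2,1,0)
link2: (3,1,0)
P 1-2 [J1]: (3,2,0)
link3: (4,2,0)
link4: (5,2,0)
C 2-0 [J2]: (5,2,1)
P 3-4 [J1]: (5,3,1)
PS 4-0 [J2]: (5,3,2)
link5: (6,3,2)
P 3-1 [J1]: (6,4,2)
C 5-4 [J2]: (6,4,3)
R 2-3 [J1]: (6,5,3)
link6: (7,5,3)
PS 5-2 [J2]: (7,5,4)
P 0-6 [J1]: (7,6,4)
P 6-4 [J1]: (7,7,4)
Grübler: 3·6 − 2·7 − 4 = 0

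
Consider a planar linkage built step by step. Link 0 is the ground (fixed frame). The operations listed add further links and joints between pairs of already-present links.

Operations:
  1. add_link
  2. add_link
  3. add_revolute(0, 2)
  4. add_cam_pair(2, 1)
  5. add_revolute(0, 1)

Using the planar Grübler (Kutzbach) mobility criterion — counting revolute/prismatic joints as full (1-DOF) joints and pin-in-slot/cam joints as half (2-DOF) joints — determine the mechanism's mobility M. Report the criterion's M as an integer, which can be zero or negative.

M = 1

[1;0;0] (link 0 is ground)
L+ [2;0;0]
L+ [3;0;0]
R(0,2)∈J1 [3;1;0]
C(2,1)∈J2 [3;1;1]
R(0,1)∈J1 [3;2;1]
mobility = 6 − 4 − 1 = 1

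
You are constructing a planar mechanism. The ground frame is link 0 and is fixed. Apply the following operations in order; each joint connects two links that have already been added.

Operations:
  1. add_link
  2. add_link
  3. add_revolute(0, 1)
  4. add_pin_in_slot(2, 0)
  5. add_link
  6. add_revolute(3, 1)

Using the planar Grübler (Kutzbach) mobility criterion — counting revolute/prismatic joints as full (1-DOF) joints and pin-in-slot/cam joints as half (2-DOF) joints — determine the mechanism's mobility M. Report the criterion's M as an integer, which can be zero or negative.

(L,J1,J2)=(1,0,0); link0 fixed
link1: (2,0,0)
link2: (3,0,0)
R 0-1 [J1]: (3,1,0)
PS 2-0 [J2]: (3,1,1)
link3: (4,1,1)
R 3-1 [J1]: (4,2,1)
Grübler: 3·3 − 2·2 − 1 = 4

M = 4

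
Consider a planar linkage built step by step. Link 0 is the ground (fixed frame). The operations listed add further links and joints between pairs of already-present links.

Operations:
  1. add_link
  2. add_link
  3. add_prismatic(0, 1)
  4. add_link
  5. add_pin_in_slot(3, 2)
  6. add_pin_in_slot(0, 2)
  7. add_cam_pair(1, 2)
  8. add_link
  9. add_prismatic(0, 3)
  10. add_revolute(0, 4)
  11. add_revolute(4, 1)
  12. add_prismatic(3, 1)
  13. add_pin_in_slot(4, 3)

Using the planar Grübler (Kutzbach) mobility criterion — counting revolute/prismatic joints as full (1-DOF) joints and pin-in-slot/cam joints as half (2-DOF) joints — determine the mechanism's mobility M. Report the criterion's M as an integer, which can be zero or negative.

M = -2

ground; <1,0,0>
#1 <2,0,0>
#2 <3,0,0>
P:0↔1 J1 <3,1,0>
#3 <4,1,0>
PS:3↔2 J2 <4,1,1>
PS:0↔2 J2 <4,1,2>
C:1↔2 J2 <4,1,3>
#4 <5,1,3>
P:0↔3 J1 <5,2,3>
R:0↔4 J1 <5,3,3>
R:4↔1 J1 <5,4,3>
P:3↔1 J1 <5,5,3>
PS:4↔3 J2 <5,5,4>
3×4 − 2×5 − 1×4 = -2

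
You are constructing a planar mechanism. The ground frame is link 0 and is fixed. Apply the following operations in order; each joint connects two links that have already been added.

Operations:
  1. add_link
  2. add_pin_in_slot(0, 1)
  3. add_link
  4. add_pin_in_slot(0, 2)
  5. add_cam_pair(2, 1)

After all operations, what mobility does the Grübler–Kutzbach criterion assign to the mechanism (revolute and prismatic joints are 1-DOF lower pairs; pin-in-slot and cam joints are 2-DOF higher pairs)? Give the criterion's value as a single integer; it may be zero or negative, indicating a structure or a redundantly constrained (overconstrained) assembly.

M = 3

link 0 = ground. State L|J1|J2 = 1|0|0
+link1  2|0|0
PS(0,1) f=2→J2  2|0|1
+link2  3|0|1
PS(0,2) f=2→J2  3|0|2
C(2,1) f=2→J2  3|0|3
M = 3(3−1)−2·0−3 = 6−0−3 = 3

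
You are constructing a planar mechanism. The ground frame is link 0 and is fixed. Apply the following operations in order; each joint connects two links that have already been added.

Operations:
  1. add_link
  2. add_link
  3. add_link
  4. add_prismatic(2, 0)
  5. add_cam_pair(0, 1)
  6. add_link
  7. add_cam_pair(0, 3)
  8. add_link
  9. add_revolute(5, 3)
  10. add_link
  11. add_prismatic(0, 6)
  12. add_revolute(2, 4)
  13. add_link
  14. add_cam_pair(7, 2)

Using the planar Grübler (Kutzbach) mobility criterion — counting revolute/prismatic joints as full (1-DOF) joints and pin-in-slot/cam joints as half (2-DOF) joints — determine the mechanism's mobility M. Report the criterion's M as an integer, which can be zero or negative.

M = 10

(L,J1,J2)=(1,0,0); link0 fixed
link1: (2,0,0)
link2: (3,0,0)
link3: (4,0,0)
P 2-0 [J1]: (4,1,0)
C 0-1 [J2]: (4,1,1)
link4: (5,1,1)
C 0-3 [J2]: (5,1,2)
link5: (6,1,2)
R 5-3 [J1]: (6,2,2)
link6: (7,2,2)
P 0-6 [J1]: (7,3,2)
R 2-4 [J1]: (7,4,2)
link7: (8,4,2)
C 7-2 [J2]: (8,4,3)
Grübler: 3·7 − 2·4 − 3 = 10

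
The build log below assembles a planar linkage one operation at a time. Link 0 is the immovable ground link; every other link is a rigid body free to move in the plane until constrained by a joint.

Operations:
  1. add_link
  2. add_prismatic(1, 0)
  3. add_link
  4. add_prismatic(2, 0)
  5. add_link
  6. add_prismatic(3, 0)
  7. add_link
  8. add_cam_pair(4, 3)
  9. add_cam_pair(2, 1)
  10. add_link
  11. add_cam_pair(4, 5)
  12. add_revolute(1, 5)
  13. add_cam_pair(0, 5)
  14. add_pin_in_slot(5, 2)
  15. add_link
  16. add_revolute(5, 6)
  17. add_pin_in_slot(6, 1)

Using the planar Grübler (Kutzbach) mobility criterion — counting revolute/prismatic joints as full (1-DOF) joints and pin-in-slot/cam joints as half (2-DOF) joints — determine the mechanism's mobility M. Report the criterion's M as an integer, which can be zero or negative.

ground; <1,0,0>
#1 <2,0,0>
P:1↔0 J1 <2,1,0>
#2 <3,1,0>
P:2↔0 J1 <3,2,0>
#3 <4,2,0>
P:3↔0 J1 <4,3,0>
#4 <5,3,0>
C:4↔3 J2 <5,3,1>
C:2↔1 J2 <5,3,2>
#5 <6,3,2>
C:4↔5 J2 <6,3,3>
R:1↔5 J1 <6,4,3>
C:0↔5 J2 <6,4,4>
PS:5↔2 J2 <6,4,5>
#6 <7,4,5>
R:5↔6 J1 <7,5,5>
PS:6↔1 J2 <7,5,6>
3×6 − 2×5 − 1×6 = 2

M = 2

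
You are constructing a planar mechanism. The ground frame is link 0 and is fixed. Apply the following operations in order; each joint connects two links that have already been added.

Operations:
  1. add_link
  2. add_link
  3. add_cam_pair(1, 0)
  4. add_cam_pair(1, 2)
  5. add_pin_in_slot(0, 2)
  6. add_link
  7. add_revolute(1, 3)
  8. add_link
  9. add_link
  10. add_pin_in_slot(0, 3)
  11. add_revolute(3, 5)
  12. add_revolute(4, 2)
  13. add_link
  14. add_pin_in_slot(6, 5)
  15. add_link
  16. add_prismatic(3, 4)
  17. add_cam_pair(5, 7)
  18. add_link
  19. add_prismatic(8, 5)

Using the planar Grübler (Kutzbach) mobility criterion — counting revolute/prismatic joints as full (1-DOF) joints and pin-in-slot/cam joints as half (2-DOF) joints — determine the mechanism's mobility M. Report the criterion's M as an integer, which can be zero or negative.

ground; <1,0,0>
#1 <2,0,0>
#2 <3,0,0>
C:1↔0 J2 <3,0,1>
C:1↔2 J2 <3,0,2>
PS:0↔2 J2 <3,0,3>
#3 <4,0,3>
R:1↔3 J1 <4,1,3>
#4 <5,1,3>
#5 <6,1,3>
PS:0↔3 J2 <6,1,4>
R:3↔5 J1 <6,2,4>
R:4↔2 J1 <6,3,4>
#6 <7,3,4>
PS:6↔5 J2 <7,3,5>
#7 <8,3,5>
P:3↔4 J1 <8,4,5>
C:5↔7 J2 <8,4,6>
#8 <9,4,6>
P:8↔5 J1 <9,5,6>
3×8 − 2×5 − 1×6 = 8

M = 8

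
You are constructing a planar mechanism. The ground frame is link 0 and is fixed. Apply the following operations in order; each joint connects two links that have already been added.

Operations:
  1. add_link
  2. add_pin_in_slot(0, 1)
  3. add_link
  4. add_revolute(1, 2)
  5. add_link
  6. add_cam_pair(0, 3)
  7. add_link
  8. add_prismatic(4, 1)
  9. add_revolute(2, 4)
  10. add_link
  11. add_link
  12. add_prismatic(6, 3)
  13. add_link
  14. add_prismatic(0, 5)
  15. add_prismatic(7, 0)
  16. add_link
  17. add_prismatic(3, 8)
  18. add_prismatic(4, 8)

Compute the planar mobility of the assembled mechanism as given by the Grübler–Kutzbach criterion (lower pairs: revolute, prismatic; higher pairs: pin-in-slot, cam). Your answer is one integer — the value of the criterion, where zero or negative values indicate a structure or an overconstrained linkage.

[1;0;0] (link 0 is ground)
L+ [2;0;0]
PS(0,1)∈J2 [2;0;1]
L+ [3;0;1]
R(1,2)∈J1 [3;1;1]
L+ [4;1;1]
C(0,3)∈J2 [4;1;2]
L+ [5;1;2]
P(4,1)∈J1 [5;2;2]
R(2,4)∈J1 [5;3;2]
L+ [6;3;2]
L+ [7;3;2]
P(6,3)∈J1 [7;4;2]
L+ [8;4;2]
P(0,5)∈J1 [8;5;2]
P(7,0)∈J1 [8;6;2]
L+ [9;6;2]
P(3,8)∈J1 [9;7;2]
P(4,8)∈J1 [9;8;2]
mobility = 24 − 16 − 2 = 6

M = 6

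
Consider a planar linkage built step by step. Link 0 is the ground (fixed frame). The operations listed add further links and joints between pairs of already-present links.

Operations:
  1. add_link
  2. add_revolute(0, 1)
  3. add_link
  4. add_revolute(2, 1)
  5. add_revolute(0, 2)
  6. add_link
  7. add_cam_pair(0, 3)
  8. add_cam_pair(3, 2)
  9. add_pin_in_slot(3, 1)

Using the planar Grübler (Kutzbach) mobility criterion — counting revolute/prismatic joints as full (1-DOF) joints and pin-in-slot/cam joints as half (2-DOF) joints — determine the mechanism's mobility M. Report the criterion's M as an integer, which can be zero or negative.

M = 0

link 0 = ground. State L|J1|J2 = 1|0|0
+link1  2|0|0
R(0,1) f=1→J1  2|1|0
+link2  3|1|0
R(2,1) f=1→J1  3|2|0
R(0,2) f=1→J1  3|3|0
+link3  4|3|0
C(0,3) f=2→J2  4|3|1
C(3,2) f=2→J2  4|3|2
PS(3,1) f=2→J2  4|3|3
M = 3(4−1)−2·3−3 = 9−6−3 = 0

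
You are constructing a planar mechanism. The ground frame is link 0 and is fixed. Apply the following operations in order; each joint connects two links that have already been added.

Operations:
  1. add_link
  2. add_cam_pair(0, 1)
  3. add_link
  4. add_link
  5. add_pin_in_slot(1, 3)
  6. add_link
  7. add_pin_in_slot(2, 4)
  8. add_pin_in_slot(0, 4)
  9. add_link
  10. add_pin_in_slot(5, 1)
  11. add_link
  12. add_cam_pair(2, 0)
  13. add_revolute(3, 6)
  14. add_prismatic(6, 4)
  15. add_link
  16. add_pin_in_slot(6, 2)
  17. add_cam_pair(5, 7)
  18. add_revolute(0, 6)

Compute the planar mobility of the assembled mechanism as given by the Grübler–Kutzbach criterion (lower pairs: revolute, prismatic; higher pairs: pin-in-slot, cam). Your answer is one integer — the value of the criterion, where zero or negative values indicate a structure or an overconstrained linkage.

M = 7

L=1 J1=0 J2=0
add link → L=2 J1=0 J2=0
C@0,1 dof=2 J2 → L=2 J1=0 J2=1
add link → L=3 J1=0 J2=1
add link → L=4 J1=0 J2=1
PS@1,3 dof=2 J2 → L=4 J1=0 J2=2
add link → L=5 J1=0 J2=2
PS@2,4 dof=2 J2 → L=5 J1=0 J2=3
PS@0,4 dof=2 J2 → L=5 J1=0 J2=4
add link → L=6 J1=0 J2=4
PS@5,1 dof=2 J2 → L=6 J1=0 J2=5
add link → L=7 J1=0 J2=5
C@2,0 dof=2 J2 → L=7 J1=0 J2=6
R@3,6 dof=1 J1 → L=7 J1=1 J2=6
P@6,4 dof=1 J1 → L=7 J1=2 J2=6
add link → L=8 J1=2 J2=6
PS@6,2 dof=2 J2 → L=8 J1=2 J2=7
C@5,7 dof=2 J2 → L=8 J1=2 J2=8
R@0,6 dof=1 J1 → L=8 J1=3 J2=8
M=3(L−1)−2J1−J2=3·7−2·3−8=7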